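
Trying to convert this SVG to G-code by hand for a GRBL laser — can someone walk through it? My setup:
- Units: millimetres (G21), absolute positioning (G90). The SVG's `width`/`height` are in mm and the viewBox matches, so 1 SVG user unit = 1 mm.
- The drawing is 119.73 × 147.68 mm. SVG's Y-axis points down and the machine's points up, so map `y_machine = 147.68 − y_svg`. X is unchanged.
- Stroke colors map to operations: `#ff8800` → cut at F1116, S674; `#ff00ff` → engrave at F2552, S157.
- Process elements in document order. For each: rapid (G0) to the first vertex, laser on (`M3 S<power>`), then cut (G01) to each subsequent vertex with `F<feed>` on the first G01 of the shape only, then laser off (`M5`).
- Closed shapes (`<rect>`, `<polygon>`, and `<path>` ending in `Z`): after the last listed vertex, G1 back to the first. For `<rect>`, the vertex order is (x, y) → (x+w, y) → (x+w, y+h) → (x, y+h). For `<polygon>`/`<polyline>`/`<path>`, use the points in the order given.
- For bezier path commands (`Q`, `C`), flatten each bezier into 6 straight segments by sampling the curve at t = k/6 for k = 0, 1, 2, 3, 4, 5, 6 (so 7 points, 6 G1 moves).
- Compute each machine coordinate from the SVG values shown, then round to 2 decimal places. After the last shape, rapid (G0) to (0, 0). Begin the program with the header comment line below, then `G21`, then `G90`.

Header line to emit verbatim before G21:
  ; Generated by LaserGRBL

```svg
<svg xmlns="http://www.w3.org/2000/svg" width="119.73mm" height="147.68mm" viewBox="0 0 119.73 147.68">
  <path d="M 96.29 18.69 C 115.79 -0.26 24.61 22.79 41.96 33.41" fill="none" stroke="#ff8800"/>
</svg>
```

Since the viewBox matches the mm dimensions, user units are millimetres directly. The only transform is the Y-flip y_m = 147.68 − y_svg.

Shape 1 is a cubic bezier drawn with `<path>`. Its stroke #ff8800 means cut at S674, F1116. After flipping Y the toolpath is (96.29,128.99) → (97.83,135.22) → (87.02,135.96) → (69.93,132.72) → (52.67,127.02) → (41.31,120.36) → (41.96,114.27).

; Generated by LaserGRBL
G21
G90
G0 X96.29 Y128.99
M3 S674
G01 X97.83 Y135.22 F1116
G01 X87.02 Y135.96
G01 X69.93 Y132.72
G01 X52.67 Y127.02
G01 X41.31 Y120.36
G01 X41.96 Y114.27
M5
G0 X0.00 Y0.00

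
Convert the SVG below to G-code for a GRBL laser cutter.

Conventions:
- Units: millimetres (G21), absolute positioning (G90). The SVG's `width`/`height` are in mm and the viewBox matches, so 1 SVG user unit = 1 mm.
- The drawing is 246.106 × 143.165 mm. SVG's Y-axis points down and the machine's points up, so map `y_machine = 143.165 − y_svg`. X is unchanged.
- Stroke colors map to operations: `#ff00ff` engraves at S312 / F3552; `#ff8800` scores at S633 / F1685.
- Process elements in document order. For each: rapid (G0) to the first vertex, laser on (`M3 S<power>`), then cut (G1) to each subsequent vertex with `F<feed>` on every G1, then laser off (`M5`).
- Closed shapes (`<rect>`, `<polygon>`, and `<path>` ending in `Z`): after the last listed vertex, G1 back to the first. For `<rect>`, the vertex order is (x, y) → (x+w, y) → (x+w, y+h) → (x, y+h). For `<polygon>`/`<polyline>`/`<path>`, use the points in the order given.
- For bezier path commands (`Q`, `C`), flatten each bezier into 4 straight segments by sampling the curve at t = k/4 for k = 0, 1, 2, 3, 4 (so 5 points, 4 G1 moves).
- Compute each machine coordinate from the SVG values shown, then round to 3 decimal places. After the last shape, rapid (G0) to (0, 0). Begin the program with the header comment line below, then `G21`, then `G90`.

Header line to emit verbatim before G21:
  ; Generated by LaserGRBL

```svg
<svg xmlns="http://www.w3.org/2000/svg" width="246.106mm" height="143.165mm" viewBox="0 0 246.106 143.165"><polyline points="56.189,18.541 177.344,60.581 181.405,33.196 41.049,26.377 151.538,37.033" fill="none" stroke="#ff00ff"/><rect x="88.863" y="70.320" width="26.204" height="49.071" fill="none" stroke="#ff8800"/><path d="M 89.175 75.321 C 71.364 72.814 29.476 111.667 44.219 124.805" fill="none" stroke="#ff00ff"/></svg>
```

1 u = 1 mm; y_m = 143.165 − y.

[1] `<polyline>` open polyline, #ff00ff→engrave S312 F3552: (56.189,124.624) → (177.344,82.584) → (181.405,109.969) → (41.049,116.788) → (151.538,106.132)

[2] `<rect>` rectangle, #ff8800→score S633 F1685: (88.863,72.845) → (115.067,72.845) → (115.067,23.774) → (88.863,23.774) → (88.863,72.845) (closed)

[3] `<path>` cubic bezier, #ff00ff→engrave S312 F3552: (89.175,67.844) → (72.563,63.017) → (54.489,48.969) → (42.519,31.987) → (44.219,18.360)

; Generated by LaserGRBL
G21
G90
G0 X56.189 Y124.624
M3 S312
G1 X177.344 Y82.584 F3552
G1 X181.405 Y109.969 F3552
G1 X41.049 Y116.788 F3552
G1 X151.538 Y106.132 F3552
M5
G0 X88.863 Y72.845
M3 S633
G1 X115.067 Y72.845 F1685
G1 X115.067 Y23.774 F1685
G1 X88.863 Y23.774 F1685
G1 X88.863 Y72.845 F1685
M5
G0 X89.175 Y67.844
M3 S312
G1 X72.563 Y63.017 F3552
G1 X54.489 Y48.969 F3552
G1 X42.519 Y31.987 F3552
G1 X44.219 Y18.360 F3552
M5
G0 X0.000 Y0.000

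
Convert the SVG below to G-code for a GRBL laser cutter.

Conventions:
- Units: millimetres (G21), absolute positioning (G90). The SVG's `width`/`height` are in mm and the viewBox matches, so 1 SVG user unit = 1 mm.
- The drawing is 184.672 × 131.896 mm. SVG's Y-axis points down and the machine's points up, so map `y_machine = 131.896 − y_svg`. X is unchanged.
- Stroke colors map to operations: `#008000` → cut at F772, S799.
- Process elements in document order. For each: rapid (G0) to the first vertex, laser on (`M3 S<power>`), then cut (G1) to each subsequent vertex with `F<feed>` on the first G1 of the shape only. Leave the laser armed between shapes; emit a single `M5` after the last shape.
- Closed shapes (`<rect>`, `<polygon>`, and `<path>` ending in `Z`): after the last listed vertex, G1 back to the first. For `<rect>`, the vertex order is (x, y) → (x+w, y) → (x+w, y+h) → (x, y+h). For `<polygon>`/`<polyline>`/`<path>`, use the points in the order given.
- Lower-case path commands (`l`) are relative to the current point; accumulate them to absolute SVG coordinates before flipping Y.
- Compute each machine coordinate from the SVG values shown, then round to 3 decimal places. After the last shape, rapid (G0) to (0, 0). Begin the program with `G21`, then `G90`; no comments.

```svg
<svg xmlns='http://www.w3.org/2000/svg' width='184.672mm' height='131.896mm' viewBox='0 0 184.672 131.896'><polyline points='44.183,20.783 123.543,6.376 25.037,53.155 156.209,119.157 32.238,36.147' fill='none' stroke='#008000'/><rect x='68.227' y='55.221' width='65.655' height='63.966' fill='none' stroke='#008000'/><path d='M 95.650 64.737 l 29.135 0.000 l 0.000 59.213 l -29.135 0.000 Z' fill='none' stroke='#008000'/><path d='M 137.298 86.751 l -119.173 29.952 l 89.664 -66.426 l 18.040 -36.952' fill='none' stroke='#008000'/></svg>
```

G21
G90
G0 X44.183 Y111.113
M3 S799
G1 X123.543 Y125.520 F772
G1 X25.037 Y78.741
G1 X156.209 Y12.739
G1 X32.238 Y95.749
G0 X68.227 Y76.675
M3 S799
G1 X133.882 Y76.675 F772
G1 X133.882 Y12.709
G1 X68.227 Y12.709
G1 X68.227 Y76.675
G0 X95.650 Y67.159
M3 S799
G1 X124.785 Y67.159 F772
G1 X124.785 Y7.946
G1 X95.650 Y7.946
G1 X95.650 Y67.159
G0 X137.298 Y45.145
M3 S799
G1 X18.125 Y15.193 F772
G1 X107.789 Y81.619
G1 X125.829 Y118.571
M5
G0 X0.000 Y0.000

1 u = 1 mm; y_m = 131.896 − y.

[1] `<polyline>` open polyline, #008000→cut S799 F772: (44.183,111.113) → (123.543,125.520) → (25.037,78.741) → (156.209,12.739) → (32.238,95.749)

[2] `<rect>` rectangle, #008000→cut S799 F772: (68.227,76.675) → (133.882,76.675) → (133.882,12.709) → (68.227,12.709) → (68.227,76.675) (closed)

[3] `<path>` rectangle, #008000→cut S799 F772: (95.650,67.159) → (124.785,67.159) → (124.785,7.946) → (95.650,7.946) → (95.650,67.159) (closed)

[4] `<path>` open polyline, #008000→cut S799 F772: (137.298,45.145) → (18.125,15.193) → (107.789,81.619) → (125.829,118.571)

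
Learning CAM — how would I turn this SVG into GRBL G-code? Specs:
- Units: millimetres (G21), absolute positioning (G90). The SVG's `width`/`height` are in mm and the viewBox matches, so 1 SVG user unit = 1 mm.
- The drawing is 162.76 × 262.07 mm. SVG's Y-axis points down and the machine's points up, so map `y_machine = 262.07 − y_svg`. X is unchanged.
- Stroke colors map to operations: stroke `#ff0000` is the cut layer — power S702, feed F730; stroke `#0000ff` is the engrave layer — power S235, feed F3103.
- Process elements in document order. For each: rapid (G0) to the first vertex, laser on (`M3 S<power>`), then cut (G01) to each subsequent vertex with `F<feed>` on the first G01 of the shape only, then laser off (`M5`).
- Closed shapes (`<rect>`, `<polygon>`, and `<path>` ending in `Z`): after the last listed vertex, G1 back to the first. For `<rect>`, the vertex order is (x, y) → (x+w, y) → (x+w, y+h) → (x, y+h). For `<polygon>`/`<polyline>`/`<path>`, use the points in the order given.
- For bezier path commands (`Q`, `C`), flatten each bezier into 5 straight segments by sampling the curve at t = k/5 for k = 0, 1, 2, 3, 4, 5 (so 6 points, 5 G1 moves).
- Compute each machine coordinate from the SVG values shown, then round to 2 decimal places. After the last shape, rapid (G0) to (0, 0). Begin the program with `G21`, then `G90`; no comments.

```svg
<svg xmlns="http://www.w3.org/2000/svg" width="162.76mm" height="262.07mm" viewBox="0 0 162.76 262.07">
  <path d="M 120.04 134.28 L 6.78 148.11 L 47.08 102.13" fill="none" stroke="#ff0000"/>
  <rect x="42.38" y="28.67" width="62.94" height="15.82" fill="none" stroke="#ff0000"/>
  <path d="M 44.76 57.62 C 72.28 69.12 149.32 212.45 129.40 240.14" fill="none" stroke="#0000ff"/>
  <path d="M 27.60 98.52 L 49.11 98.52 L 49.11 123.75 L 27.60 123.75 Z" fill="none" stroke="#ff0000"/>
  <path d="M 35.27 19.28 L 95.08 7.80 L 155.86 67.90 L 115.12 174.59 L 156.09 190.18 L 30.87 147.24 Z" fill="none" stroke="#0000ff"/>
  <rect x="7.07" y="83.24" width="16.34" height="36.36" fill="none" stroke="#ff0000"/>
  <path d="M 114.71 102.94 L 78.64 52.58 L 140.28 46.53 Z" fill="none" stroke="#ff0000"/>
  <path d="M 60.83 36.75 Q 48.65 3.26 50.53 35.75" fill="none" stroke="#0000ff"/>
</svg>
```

Since the viewBox matches the mm dimensions, user units are millimetres directly. The only transform is the Y-flip y_m = 262.07 − y_svg.

Shape 1 is a open polyline drawn with `<path>`. Its stroke #ff0000 means cut at S702, F730. After flipping Y the toolpath is (120.04,127.79) → (6.78,113.96) → (47.08,159.94).

Shape 2 is a rectangle drawn with `<rect>`. Its stroke #ff0000 means cut at S702, F730. After flipping Y the toolpath is (42.38,233.40) → (105.32,233.40) → (105.32,217.58) → (42.38,217.58) → (42.38,233.40), returning to the start.

Shape 3 is a cubic bezier drawn with `<path>`. Its stroke #0000ff means engrave at S235, F3103. After flipping Y the toolpath is (44.76,204.45) → (66.04,183.71) → (92.18,143.21) → (116.14,94.83) → (130.89,50.44) → (129.40,21.93).

Shape 4 is a rectangle drawn with `<path>`. Its stroke #ff0000 means cut at S702, F730. After flipping Y the toolpath is (27.60,163.55) → (49.11,163.55) → (49.11,138.32) → (27.60,138.32) → (27.60,163.55), returning to the start.

Shape 5 is a closed polygon drawn with `<path>`. Its stroke #0000ff means engrave at S235, F3103. After flipping Y the toolpath is (35.27,242.79) → (95.08,254.27) → (155.86,194.17) → (115.12,87.48) → (156.09,71.89) → (30.87,114.83) → (35.27,242.79), returning to the start.

Shape 6 is a rectangle drawn with `<rect>`. Its stroke #ff0000 means cut at S702, F730. After flipping Y the toolpath is (7.07,178.83) → (23.41,178.83) → (23.41,142.47) → (7.07,142.47) → (7.07,178.83), returning to the start.

Shape 7 is a regular polygon drawn with `<path>`. Its stroke #ff0000 means cut at S702, F730. After flipping Y the toolpath is (114.71,159.13) → (78.64,209.49) → (140.28,215.54) → (114.71,159.13), returning to the start.

Shape 8 is a quadratic bezier drawn with `<path>`. Its stroke #0000ff means engrave at S235, F3103. After flipping Y the toolpath is (60.83,225.32) → (56.52,236.08) → (53.34,241.56) → (51.28,241.76) → (50.34,236.68) → (50.53,226.32).

G21
G90
G0 X120.04 Y127.79
M3 S702
G01 X6.78 Y113.96 F730
G01 X47.08 Y159.94
M5
G0 X42.38 Y233.40
M3 S702
G01 X105.32 Y233.40 F730
G01 X105.32 Y217.58
G01 X42.38 Y217.58
G01 X42.38 Y233.40
M5
G0 X44.76 Y204.45
M3 S235
G01 X66.04 Y183.71 F3103
G01 X92.18 Y143.21
G01 X116.14 Y94.83
G01 X130.89 Y50.44
G01 X129.40 Y21.93
M5
G0 X27.60 Y163.55
M3 S702
G01 X49.11 Y163.55 F730
G01 X49.11 Y138.32
G01 X27.60 Y138.32
G01 X27.60 Y163.55
M5
G0 X35.27 Y242.79
M3 S235
G01 X95.08 Y254.27 F3103
G01 X155.86 Y194.17
G01 X115.12 Y87.48
G01 X156.09 Y71.89
G01 X30.87 Y114.83
G01 X35.27 Y242.79
M5
G0 X7.07 Y178.83
M3 S702
G01 X23.41 Y178.83 F730
G01 X23.41 Y142.47
G01 X7.07 Y142.47
G01 X7.07 Y178.83
M5
G0 X114.71 Y159.13
M3 S702
G01 X78.64 Y209.49 F730
G01 X140.28 Y215.54
G01 X114.71 Y159.13
M5
G0 X60.83 Y225.32
M3 S235
G01 X56.52 Y236.08 F3103
G01 X53.34 Y241.56
G01 X51.28 Y241.76
G01 X50.34 Y236.68
G01 X50.53 Y226.32
M5
G0 X0.00 Y0.00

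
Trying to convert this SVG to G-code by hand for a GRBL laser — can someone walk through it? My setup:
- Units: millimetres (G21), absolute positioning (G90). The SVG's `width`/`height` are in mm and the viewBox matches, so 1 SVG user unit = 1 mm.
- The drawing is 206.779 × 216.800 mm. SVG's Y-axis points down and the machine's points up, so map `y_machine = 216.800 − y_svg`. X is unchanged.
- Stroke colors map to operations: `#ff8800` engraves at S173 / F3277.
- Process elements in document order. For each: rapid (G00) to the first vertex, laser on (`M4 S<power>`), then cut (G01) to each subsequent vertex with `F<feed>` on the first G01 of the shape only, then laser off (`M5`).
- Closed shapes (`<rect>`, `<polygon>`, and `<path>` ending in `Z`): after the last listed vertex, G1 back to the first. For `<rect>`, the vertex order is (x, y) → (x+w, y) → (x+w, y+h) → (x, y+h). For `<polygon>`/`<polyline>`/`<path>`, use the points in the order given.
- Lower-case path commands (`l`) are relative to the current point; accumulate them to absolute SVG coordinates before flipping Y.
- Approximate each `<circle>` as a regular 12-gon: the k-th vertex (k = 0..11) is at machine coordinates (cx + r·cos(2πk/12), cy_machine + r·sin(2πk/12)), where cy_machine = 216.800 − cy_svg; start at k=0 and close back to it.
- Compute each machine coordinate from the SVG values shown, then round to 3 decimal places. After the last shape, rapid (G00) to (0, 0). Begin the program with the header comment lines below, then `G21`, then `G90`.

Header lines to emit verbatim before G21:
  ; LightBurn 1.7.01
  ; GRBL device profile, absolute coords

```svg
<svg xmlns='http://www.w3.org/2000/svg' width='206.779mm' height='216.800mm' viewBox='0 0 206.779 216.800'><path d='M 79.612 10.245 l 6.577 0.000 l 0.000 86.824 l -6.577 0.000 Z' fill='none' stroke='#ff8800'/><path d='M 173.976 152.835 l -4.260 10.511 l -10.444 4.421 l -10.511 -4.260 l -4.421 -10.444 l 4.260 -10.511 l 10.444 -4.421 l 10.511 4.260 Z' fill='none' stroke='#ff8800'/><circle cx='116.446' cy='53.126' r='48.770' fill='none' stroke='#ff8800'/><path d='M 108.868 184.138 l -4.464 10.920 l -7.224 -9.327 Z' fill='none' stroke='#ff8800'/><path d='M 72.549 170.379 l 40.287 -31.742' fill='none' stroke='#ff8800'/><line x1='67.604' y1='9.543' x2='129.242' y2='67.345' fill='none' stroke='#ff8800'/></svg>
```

; LightBurn 1.7.01
; GRBL device profile, absolute coords
G21
G90
G00 X79.612 Y206.555
M4 S173
G01 X86.189 Y206.555 F3277
G01 X86.189 Y119.731
G01 X79.612 Y119.731
G01 X79.612 Y206.555
M5
G00 X173.976 Y63.965
M4 S173
G01 X169.716 Y53.454 F3277
G01 X159.272 Y49.033
G01 X148.761 Y53.293
G01 X144.340 Y63.737
G01 X148.600 Y74.248
G01 X159.044 Y78.669
G01 X169.555 Y74.409
G01 X173.976 Y63.965
M5
G00 X165.216 Y163.674
M4 S173
G01 X158.682 Y188.059 F3277
G01 X140.831 Y205.910
G01 X116.446 Y212.444
G01 X92.061 Y205.910
G01 X74.210 Y188.059
G01 X67.676 Y163.674
G01 X74.210 Y139.289
G01 X92.061 Y121.438
G01 X116.446 Y114.904
G01 X140.831 Y121.438
G01 X158.682 Y139.289
G01 X165.216 Y163.674
M5
G00 X108.868 Y32.662
M4 S173
G01 X104.404 Y21.742 F3277
G01 X97.180 Y31.069
G01 X108.868 Y32.662
M5
G00 X72.549 Y46.421
M4 S173
G01 X112.836 Y78.163 F3277
M5
G00 X67.604 Y207.257
M4 S173
G01 X129.242 Y149.455 F3277
M5
G00 X0.000 Y0.000

viewBox `0 0 206.779 216.800` with mm width/height → 1 unit = 1 mm. Flip: y_m = 216.800 − y_svg.

**Shape 1** — `<path>` rectangle, stroke `#ff8800` → engrave (S173, F3277). Machine vertices: (79.612,206.555) → (86.189,206.555) → (86.189,119.731) → (79.612,119.731) → (79.612,206.555). Closed: final G1 returns to the first vertex.

**Shape 2** — `<path>` regular polygon, stroke `#ff8800` → engrave (S173, F3277). Machine vertices: (173.976,63.965) → (169.716,53.454) → (159.272,49.033) → (148.761,53.293) → (144.340,63.737) → (148.600,74.248) → (159.044,78.669) → (169.555,74.409) → (173.976,63.965). Closed: final G1 returns to the first vertex.

**Shape 3** — `<circle>` circle, stroke `#ff8800` → engrave (S173, F3277). Machine vertices: (165.216,163.674) → (158.682,188.059) → (140.831,205.910) → (116.446,212.444) → (92.061,205.910) → (74.210,188.059) → (67.676,163.674) → (74.210,139.289) → (92.061,121.438) → (116.446,114.904) → (140.831,121.438) → (158.682,139.289) → (165.216,163.674). Closed: final G1 returns to the first vertex.

**Shape 4** — `<path>` regular polygon, stroke `#ff8800` → engrave (S173, F3277). Machine vertices: (108.868,32.662) → (104.404,21.742) → (97.180,31.069) → (108.868,32.662). Closed: final G1 returns to the first vertex.

**Shape 5** — `<path>` line segment, stroke `#ff8800` → engrave (S173, F3277). Machine vertices: (72.549,46.421) → (112.836,78.163). Open path.

**Shape 6** — `<line>` line segment, stroke `#ff8800` → engrave (S173, F3277). Machine vertices: (67.604,207.257) → (129.242,149.455). Open path.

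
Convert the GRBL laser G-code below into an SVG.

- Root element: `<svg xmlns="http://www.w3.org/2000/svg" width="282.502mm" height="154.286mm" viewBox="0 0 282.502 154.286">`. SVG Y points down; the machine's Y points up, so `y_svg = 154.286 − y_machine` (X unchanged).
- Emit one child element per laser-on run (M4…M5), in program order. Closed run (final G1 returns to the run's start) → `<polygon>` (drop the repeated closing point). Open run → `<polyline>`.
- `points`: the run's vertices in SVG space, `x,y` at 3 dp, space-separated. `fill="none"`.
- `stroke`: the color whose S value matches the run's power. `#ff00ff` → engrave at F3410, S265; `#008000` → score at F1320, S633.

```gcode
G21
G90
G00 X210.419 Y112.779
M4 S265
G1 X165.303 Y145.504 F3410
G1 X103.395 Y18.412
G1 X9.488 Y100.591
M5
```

<svg xmlns="http://www.w3.org/2000/svg" width="282.502mm" height="154.286mm" viewBox="0 0 282.502 154.286">
  <polyline points="210.419,41.507 165.303,8.782 103.395,135.874 9.488,53.695" fill="none" stroke="#ff00ff"/>
</svg>

y_svg = 154.286 − y_m. Every run uses S265, so all elements get stroke `#ff00ff` (engrave).

[1] open run; points: 210.419,41.507 165.303,8.782 103.395,135.874 9.488,53.695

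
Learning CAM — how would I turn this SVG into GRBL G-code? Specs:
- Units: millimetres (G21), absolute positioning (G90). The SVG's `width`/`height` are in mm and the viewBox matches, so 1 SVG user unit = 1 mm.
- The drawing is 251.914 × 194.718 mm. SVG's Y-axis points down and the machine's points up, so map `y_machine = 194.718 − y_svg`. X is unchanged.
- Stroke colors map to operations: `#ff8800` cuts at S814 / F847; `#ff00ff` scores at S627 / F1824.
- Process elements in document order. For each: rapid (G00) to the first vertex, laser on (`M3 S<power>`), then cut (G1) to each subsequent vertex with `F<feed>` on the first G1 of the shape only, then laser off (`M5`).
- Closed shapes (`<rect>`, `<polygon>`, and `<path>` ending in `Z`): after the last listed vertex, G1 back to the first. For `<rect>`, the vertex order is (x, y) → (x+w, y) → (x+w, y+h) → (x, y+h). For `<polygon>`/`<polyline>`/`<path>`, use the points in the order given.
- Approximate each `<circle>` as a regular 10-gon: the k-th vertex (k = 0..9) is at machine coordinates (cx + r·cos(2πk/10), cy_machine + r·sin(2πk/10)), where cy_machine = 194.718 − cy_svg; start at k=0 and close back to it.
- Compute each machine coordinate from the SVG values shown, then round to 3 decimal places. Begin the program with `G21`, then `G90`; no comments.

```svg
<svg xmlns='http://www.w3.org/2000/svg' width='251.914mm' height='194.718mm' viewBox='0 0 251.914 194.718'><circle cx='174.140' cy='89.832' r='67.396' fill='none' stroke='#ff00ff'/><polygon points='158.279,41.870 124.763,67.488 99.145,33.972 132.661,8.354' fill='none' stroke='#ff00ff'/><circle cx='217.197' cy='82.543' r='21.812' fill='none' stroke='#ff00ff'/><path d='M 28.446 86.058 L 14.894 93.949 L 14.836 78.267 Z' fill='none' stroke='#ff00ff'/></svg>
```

Since the viewBox matches the mm dimensions, user units are millimetres directly. The only transform is the Y-flip y_m = 194.718 − y_svg.

Shape 1 is a circle drawn with `<circle>`. Its stroke #ff00ff means score at S627, F1824. After flipping Y the toolpath is (241.536,104.886) → (228.665,144.500) → (194.967,168.983) → (153.313,168.983) → (119.615,144.500) → (106.744,104.886) → (119.615,65.272) → (153.313,40.789) → (194.967,40.789) → (228.665,65.272) → (241.536,104.886), returning to the start.

Shape 2 is a regular polygon drawn with `<polygon>`. Its stroke #ff00ff means score at S627, F1824. After flipping Y the toolpath is (158.279,152.848) → (124.763,127.230) → (99.145,160.746) → (132.661,186.364) → (158.279,152.848), returning to the start.

Shape 3 is a circle drawn with `<circle>`. Its stroke #ff00ff means score at S627, F1824. After flipping Y the toolpath is (239.009,112.175) → (234.843,124.996) → (223.937,132.919) → (210.457,132.919) → (199.551,124.996) → (195.385,112.175) → (199.551,99.354) → (210.457,91.431) → (223.937,91.431) → (234.843,99.354) → (239.009,112.175), returning to the start.

Shape 4 is a regular polygon drawn with `<path>`. Its stroke #ff00ff means score at S627, F1824. After flipping Y the toolpath is (28.446,108.660) → (14.894,100.769) → (14.836,116.451) → (28.446,108.660), returning to the start.

G21
G90
G00 X241.536 Y104.886
M3 S627
G1 X228.665 Y144.500 F1824
G1 X194.967 Y168.983
G1 X153.313 Y168.983
G1 X119.615 Y144.500
G1 X106.744 Y104.886
G1 X119.615 Y65.272
G1 X153.313 Y40.789
G1 X194.967 Y40.789
G1 X228.665 Y65.272
G1 X241.536 Y104.886
M5
G00 X158.279 Y152.848
M3 S627
G1 X124.763 Y127.230 F1824
G1 X99.145 Y160.746
G1 X132.661 Y186.364
G1 X158.279 Y152.848
M5
G00 X239.009 Y112.175
M3 S627
G1 X234.843 Y124.996 F1824
G1 X223.937 Y132.919
G1 X210.457 Y132.919
G1 X199.551 Y124.996
G1 X195.385 Y112.175
G1 X199.551 Y99.354
G1 X210.457 Y91.431
G1 X223.937 Y91.431
G1 X234.843 Y99.354
G1 X239.009 Y112.175
M5
G00 X28.446 Y108.660
M3 S627
G1 X14.894 Y100.769 F1824
G1 X14.836 Y116.451
G1 X28.446 Y108.660
M5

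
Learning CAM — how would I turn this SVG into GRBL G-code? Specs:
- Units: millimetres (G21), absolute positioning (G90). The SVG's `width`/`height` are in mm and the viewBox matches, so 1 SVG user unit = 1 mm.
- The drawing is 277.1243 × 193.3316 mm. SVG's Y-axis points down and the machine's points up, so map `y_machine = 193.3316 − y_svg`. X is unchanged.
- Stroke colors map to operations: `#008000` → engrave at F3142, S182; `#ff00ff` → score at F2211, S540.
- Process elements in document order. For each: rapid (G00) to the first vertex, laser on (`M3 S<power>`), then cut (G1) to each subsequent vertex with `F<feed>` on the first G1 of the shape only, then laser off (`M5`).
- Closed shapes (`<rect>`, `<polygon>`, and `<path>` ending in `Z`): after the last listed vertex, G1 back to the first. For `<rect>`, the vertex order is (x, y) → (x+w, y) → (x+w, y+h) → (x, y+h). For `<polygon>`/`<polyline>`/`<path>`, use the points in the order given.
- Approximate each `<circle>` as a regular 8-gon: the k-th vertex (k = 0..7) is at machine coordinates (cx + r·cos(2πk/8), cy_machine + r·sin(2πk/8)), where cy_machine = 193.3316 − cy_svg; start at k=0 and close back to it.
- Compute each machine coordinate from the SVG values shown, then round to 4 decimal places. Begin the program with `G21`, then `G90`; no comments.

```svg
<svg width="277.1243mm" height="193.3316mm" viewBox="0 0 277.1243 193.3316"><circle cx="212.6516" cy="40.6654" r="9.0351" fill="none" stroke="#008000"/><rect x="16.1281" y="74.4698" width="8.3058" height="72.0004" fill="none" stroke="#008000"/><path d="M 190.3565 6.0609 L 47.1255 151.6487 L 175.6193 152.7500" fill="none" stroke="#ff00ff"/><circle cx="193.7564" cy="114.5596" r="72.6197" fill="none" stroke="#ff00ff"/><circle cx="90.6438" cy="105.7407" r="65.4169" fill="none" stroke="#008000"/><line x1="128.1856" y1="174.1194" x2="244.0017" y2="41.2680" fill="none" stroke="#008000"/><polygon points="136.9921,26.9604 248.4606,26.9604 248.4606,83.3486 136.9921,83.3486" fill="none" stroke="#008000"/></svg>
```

1 u = 1 mm; y_m = 193.3316 − y.

[1] `<circle>` circle, #008000→engrave S182 F3142: (221.6867,152.6662) → (219.0404,159.0550) → (212.6516,161.7013) → (206.2628,159.0550) → (203.6165,152.6662) → (206.2628,146.2774) → (212.6516,143.6311) → (219.0404,146.2774) → (221.6867,152.6662) (closed)

[2] `<rect>` rectangle, #008000→engrave S182 F3142: (16.1281,118.8618) → (24.4339,118.8618) → (24.4339,46.8614) → (16.1281,46.8614) → (16.1281,118.8618) (closed)

[3] `<path>` open polyline, #ff00ff→score S540 F2211: (190.3565,187.2707) → (47.1255,41.6829) → (175.6193,40.5816)

[4] `<circle>` circle, #ff00ff→score S540 F2211: (266.3761,78.7720) → (245.1063,130.1219) → (193.7564,151.3917) → (142.4065,130.1219) → (121.1367,78.7720) → (142.4065,27.4221) → (193.7564,6.1523) → (245.1063,27.4221) → (266.3761,78.7720) (closed)

[5] `<circle>` circle, #008000→engrave S182 F3142: (156.0607,87.5909) → (136.9005,133.8476) → (90.6438,153.0078) → (44.3871,133.8476) → (25.2269,87.5909) → (44.3871,41.3342) → (90.6438,22.1740) → (136.9005,41.3342) → (156.0607,87.5909) (closed)

[6] `<line>` line segment, #008000→engrave S182 F3142: (128.1856,19.2122) → (244.0017,152.0636)

[7] `<polygon>` rectangle, #008000→engrave S182 F3142: (136.9921,166.3712) → (248.4606,166.3712) → (248.4606,109.9830) → (136.9921,109.9830) → (136.9921,166.3712) (closed)

G21
G90
G00 X221.6867 Y152.6662
M3 S182
G1 X219.0404 Y159.0550 F3142
G1 X212.6516 Y161.7013
G1 X206.2628 Y159.0550
G1 X203.6165 Y152.6662
G1 X206.2628 Y146.2774
G1 X212.6516 Y143.6311
G1 X219.0404 Y146.2774
G1 X221.6867 Y152.6662
M5
G00 X16.1281 Y118.8618
M3 S182
G1 X24.4339 Y118.8618 F3142
G1 X24.4339 Y46.8614
G1 X16.1281 Y46.8614
G1 X16.1281 Y118.8618
M5
G00 X190.3565 Y187.2707
M3 S540
G1 X47.1255 Y41.6829 F2211
G1 X175.6193 Y40.5816
M5
G00 X266.3761 Y78.7720
M3 S540
G1 X245.1063 Y130.1219 F2211
G1 X193.7564 Y151.3917
G1 X142.4065 Y130.1219
G1 X121.1367 Y78.7720
G1 X142.4065 Y27.4221
G1 X193.7564 Y6.1523
G1 X245.1063 Y27.4221
G1 X266.3761 Y78.7720
M5
G00 X156.0607 Y87.5909
M3 S182
G1 X136.9005 Y133.8476 F3142
G1 X90.6438 Y153.0078
G1 X44.3871 Y133.8476
G1 X25.2269 Y87.5909
G1 X44.3871 Y41.3342
G1 X90.6438 Y22.1740
G1 X136.9005 Y41.3342
G1 X156.0607 Y87.5909
M5
G00 X128.1856 Y19.2122
M3 S182
G1 X244.0017 Y152.0636 F3142
M5
G00 X136.9921 Y166.3712
M3 S182
G1 X248.4606 Y166.3712 F3142
G1 X248.4606 Y109.9830
G1 X136.9921 Y109.9830
G1 X136.9921 Y166.3712
M5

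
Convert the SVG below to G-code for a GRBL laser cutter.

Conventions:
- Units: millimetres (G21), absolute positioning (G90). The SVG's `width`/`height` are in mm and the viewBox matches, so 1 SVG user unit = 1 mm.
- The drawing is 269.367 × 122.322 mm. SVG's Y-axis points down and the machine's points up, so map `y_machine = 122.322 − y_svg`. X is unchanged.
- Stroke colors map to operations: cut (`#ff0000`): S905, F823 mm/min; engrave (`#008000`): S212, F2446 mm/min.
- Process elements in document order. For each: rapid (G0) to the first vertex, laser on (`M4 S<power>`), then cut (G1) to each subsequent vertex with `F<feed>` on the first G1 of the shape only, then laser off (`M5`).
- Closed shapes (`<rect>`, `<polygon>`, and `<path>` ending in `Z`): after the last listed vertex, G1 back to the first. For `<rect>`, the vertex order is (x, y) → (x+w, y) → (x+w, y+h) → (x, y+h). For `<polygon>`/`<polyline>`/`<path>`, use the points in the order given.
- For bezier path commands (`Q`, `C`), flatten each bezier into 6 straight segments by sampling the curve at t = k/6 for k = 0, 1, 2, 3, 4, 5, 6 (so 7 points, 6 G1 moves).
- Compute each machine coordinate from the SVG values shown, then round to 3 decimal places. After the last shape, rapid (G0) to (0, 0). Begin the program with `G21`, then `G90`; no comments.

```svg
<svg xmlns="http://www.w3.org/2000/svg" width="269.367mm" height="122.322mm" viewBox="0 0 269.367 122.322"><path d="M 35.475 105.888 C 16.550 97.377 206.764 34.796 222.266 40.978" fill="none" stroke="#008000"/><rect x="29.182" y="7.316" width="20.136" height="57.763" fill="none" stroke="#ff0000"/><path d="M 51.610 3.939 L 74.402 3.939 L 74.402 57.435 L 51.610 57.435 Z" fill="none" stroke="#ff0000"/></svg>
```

1 u = 1 mm; y_m = 122.322 − y.

[1] `<path>` cubic bezier, #008000→engrave S212 F2446: (35.475,16.434) → (41.664,24.627) → (72.046,38.419) → (115.960,54.399) → (162.743,69.154) → (201.733,79.273) → (222.266,81.344)

[2] `<rect>` rectangle, #ff0000→cut S905 F823: (29.182,115.006) → (49.318,115.006) → (49.318,57.243) → (29.182,57.243) → (29.182,115.006) (closed)

[3] `<path>` rectangle, #ff0000→cut S905 F823: (51.610,118.383) → (74.402,118.383) → (74.402,64.887) → (51.610,64.887) → (51.610,118.383) (closed)

G21
G90
G0 X35.475 Y16.434
M4 S212
G1 X41.664 Y24.627 F2446
G1 X72.046 Y38.419
G1 X115.960 Y54.399
G1 X162.743 Y69.154
G1 X201.733 Y79.273
G1 X222.266 Y81.344
M5
G0 X29.182 Y115.006
M4 S905
G1 X49.318 Y115.006 F823
G1 X49.318 Y57.243
G1 X29.182 Y57.243
G1 X29.182 Y115.006
M5
G0 X51.610 Y118.383
M4 S905
G1 X74.402 Y118.383 F823
G1 X74.402 Y64.887
G1 X51.610 Y64.887
G1 X51.610 Y118.383
M5
G0 X0.000 Y0.000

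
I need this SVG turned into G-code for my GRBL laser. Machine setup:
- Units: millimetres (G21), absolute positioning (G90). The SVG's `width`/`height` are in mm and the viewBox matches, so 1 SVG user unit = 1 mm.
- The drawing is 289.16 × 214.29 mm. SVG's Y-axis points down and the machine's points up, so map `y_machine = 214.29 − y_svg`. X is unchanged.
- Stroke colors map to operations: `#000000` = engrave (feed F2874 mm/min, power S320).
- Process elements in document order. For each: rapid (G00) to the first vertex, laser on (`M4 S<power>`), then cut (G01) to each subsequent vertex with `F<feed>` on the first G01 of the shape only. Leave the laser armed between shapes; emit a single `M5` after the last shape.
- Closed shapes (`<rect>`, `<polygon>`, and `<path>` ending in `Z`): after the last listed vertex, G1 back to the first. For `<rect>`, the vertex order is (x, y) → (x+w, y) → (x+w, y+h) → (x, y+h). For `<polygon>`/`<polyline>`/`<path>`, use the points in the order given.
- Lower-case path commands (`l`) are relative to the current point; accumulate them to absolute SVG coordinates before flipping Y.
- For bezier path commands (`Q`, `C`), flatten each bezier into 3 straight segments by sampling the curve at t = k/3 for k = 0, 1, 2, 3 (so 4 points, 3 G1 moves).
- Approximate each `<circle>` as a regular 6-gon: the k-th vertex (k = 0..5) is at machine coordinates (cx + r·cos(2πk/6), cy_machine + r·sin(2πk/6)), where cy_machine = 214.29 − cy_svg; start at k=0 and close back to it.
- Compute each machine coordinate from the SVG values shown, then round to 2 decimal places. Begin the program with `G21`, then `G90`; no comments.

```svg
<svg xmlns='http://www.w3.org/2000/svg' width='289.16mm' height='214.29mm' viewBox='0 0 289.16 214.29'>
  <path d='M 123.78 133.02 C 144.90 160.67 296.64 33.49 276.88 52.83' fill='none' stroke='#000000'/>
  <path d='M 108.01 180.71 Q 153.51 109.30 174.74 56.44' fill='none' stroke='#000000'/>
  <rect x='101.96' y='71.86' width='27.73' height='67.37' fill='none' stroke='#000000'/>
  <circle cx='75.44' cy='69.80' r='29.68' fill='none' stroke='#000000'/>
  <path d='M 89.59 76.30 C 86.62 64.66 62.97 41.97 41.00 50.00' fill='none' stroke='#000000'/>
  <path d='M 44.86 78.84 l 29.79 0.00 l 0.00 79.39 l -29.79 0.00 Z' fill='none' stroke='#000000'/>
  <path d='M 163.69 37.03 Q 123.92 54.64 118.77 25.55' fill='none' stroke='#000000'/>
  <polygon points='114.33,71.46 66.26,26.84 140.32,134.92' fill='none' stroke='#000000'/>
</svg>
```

viewBox `0 0 289.16 214.29` with mm width/height → 1 unit = 1 mm. Flip: y_m = 214.29 − y_svg.

**Shape 1** — `<path>` cubic bezier, stroke `#000000` → engrave (S320, F2874). Control points (SVG): P0=(123.78,133.02), P1=(144.90,160.67), P2=(296.64,33.49), P3=(276.88,52.83); sampled at t=k/3. Machine vertices: (123.78,81.27) → (177.25,94.07) → (250.66,143.12) → (276.88,161.46). Open path.

**Shape 2** — `<path>` quadratic bezier, stroke `#000000` → engrave (S320, F2874). Control points (SVG): P0=(108.01,180.71), P1=(153.51,109.30), P2=(174.74,56.44); sampled at t=k/3. Machine vertices: (108.01,33.58) → (135.65,79.13) → (157.89,120.55) → (174.74,157.85). Open path.

**Shape 3** — `<rect>` rectangle, stroke `#000000` → engrave (S320, F2874). Machine vertices: (101.96,142.43) → (129.69,142.43) → (129.69,75.06) → (101.96,75.06) → (101.96,142.43). Closed: final G1 returns to the first vertex.

**Shape 4** — `<circle>` circle, stroke `#000000` → engrave (S320, F2874). Machine vertices: (105.12,144.49) → (90.28,170.19) → (60.60,170.19) → (45.76,144.49) → (60.60,118.79) → (90.28,118.79) → (105.12,144.49). Closed: final G1 returns to the first vertex.

**Shape 5** — `<path>` cubic bezier, stroke `#000000` → engrave (S320, F2874). Control points (SVG): P0=(89.59,76.30), P1=(86.62,64.66), P2=(62.97,41.97), P3=(41.00,50.00); sampled at t=k/3. Machine vertices: (89.59,137.99) → (80.55,151.77) → (62.70,163.63) → (41.00,164.29). Open path.

**Shape 6** — `<path>` rectangle, stroke `#000000` → engrave (S320, F2874). Machine vertices: (44.86,135.45) → (74.65,135.45) → (74.65,56.06) → (44.86,56.06) → (44.86,135.45). Closed: final G1 returns to the first vertex.

**Shape 7** — `<path>` quadratic bezier, stroke `#000000` → engrave (S320, F2874). Control points (SVG): P0=(163.69,37.03), P1=(123.92,54.64), P2=(118.77,25.55); sampled at t=k/3. Machine vertices: (163.69,177.26) → (141.02,170.71) → (126.05,174.54) → (118.77,188.74). Open path.

**Shape 8** — `<polygon>` closed polygon, stroke `#000000` → engrave (S320, F2874). Machine vertices: (114.33,142.83) → (66.26,187.45) → (140.32,79.37) → (114.33,142.83). Closed: final G1 returns to the first vertex.

G21
G90
G00 X123.78 Y81.27
M4 S320
G01 X177.25 Y94.07 F2874
G01 X250.66 Y143.12
G01 X276.88 Y161.46
G00 X108.01 Y33.58
M4 S320
G01 X135.65 Y79.13 F2874
G01 X157.89 Y120.55
G01 X174.74 Y157.85
G00 X101.96 Y142.43
M4 S320
G01 X129.69 Y142.43 F2874
G01 X129.69 Y75.06
G01 X101.96 Y75.06
G01 X101.96 Y142.43
G00 X105.12 Y144.49
M4 S320
G01 X90.28 Y170.19 F2874
G01 X60.60 Y170.19
G01 X45.76 Y144.49
G01 X60.60 Y118.79
G01 X90.28 Y118.79
G01 X105.12 Y144.49
G00 X89.59 Y137.99
M4 S320
G01 X80.55 Y151.77 F2874
G01 X62.70 Y163.63
G01 X41.00 Y164.29
G00 X44.86 Y135.45
M4 S320
G01 X74.65 Y135.45 F2874
G01 X74.65 Y56.06
G01 X44.86 Y56.06
G01 X44.86 Y135.45
G00 X163.69 Y177.26
M4 S320
G01 X141.02 Y170.71 F2874
G01 X126.05 Y174.54
G01 X118.77 Y188.74
G00 X114.33 Y142.83
M4 S320
G01 X66.26 Y187.45 F2874
G01 X140.32 Y79.37
G01 X114.33 Y142.83
M5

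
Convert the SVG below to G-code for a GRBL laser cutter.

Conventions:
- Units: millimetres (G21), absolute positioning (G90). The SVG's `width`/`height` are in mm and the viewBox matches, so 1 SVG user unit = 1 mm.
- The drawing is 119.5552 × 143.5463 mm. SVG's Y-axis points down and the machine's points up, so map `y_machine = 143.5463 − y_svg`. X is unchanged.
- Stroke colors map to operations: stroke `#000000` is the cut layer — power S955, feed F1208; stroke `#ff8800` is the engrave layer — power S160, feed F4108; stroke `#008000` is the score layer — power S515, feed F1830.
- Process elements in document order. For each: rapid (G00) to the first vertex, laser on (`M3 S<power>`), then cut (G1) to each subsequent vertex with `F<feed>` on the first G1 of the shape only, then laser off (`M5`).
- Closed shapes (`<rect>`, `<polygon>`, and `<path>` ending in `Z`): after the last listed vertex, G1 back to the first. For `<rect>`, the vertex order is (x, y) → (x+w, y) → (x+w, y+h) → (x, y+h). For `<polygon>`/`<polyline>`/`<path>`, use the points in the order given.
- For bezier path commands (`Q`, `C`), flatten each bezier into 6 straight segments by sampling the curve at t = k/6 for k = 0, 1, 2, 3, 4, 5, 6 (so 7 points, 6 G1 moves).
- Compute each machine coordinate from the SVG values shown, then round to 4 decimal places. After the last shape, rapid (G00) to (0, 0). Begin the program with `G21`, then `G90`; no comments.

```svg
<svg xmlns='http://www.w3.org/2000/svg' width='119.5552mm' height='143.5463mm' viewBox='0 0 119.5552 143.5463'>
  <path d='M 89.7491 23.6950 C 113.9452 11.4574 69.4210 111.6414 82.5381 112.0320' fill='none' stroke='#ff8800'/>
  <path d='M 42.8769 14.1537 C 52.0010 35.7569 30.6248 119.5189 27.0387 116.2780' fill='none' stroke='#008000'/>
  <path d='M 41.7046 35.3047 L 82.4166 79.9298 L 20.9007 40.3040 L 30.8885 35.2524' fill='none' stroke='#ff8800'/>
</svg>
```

G21
G90
G00 X89.7491 Y119.8513
M3 S160
G1 X96.7055 Y117.5841 F4108
G1 X95.7185 Y102.4748
G1 X90.2982 Y80.4184
G1 X83.9547 Y57.3096
G1 X80.1980 Y39.0432
G1 X82.5381 Y31.5143
M5
G00 X42.8769 Y129.3926
M3 S515
G1 X45.1208 Y114.1017 F1830
G1 X43.6228 Y92.5943
G1 X39.7241 Y69.0139
G1 X34.7663 Y47.5039
G1 X30.0907 Y32.2075
G1 X27.0387 Y27.2683
M5
G00 X41.7046 Y108.2416
M3 S160
G1 X82.4166 Y63.6165 F4108
G1 X20.9007 Y103.2423
G1 X30.8885 Y108.2939
M5
G00 X0.0000 Y0.0000

1 u = 1 mm; y_m = 143.5463 − y.

[1] `<path>` cubic bezier, #ff8800→engrave S160 F4108: (89.7491,119.8513) → (96.7055,117.5841) → (95.7185,102.4748) → (90.2982,80.4184) → (83.9547,57.3096) → (80.1980,39.0432) → (82.5381,31.5143)

[2] `<path>` cubic bezier, #008000→score S515 F1830: (42.8769,129.3926) → (45.1208,114.1017) → (43.6228,92.5943) → (39.7241,69.0139) → (34.7663,47.5039) → (30.0907,32.2075) → (27.0387,27.2683)

[3] `<path>` open polyline, #ff8800→engrave S160 F4108: (41.7046,108.2416) → (82.4166,63.6165) → (20.9007,103.2423) → (30.8885,108.2939)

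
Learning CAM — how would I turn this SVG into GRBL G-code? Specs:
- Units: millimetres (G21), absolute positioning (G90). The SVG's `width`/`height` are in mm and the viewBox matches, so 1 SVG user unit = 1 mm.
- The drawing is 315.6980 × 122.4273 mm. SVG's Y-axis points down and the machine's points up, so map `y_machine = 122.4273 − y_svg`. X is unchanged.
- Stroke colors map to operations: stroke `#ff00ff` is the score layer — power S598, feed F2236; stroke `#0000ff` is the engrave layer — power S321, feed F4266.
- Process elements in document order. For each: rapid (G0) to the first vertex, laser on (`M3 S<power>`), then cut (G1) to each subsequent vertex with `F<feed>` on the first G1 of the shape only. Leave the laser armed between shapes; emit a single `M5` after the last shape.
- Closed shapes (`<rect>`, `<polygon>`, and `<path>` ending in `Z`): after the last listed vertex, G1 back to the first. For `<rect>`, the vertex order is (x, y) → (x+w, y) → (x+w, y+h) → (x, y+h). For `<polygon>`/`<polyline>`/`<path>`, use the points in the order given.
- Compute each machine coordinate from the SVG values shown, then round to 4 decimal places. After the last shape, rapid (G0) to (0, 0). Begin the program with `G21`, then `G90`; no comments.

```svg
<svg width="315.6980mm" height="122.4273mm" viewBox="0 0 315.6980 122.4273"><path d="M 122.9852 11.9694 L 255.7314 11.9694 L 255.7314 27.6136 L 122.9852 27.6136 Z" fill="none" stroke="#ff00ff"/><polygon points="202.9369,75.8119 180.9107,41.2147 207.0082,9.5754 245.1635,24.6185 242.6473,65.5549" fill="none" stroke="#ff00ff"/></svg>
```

Since the viewBox matches the mm dimensions, user units are millimetres directly. The only transform is the Y-flip y_m = 122.4273 − y_svg.

Shape 1 is a rectangle drawn with `<path>`. Its stroke #ff00ff means score at S598, F2236. After flipping Y the toolpath is (122.9852,110.4579) → (255.7314,110.4579) → (255.7314,94.8137) → (122.9852,94.8137) → (122.9852,110.4579), returning to the start.

Shape 2 is a regular polygon drawn with `<polygon>`. Its stroke #ff00ff means score at S598, F2236. After flipping Y the toolpath is (202.9369,46.6154) → (180.9107,81.2126) → (207.0082,112.8519) → (245.1635,97.8088) → (242.6473,56.8724) → (202.9369,46.6154), returning to the start.

G21
G90
G0 X122.9852 Y110.4579
M3 S598
G1 X255.7314 Y110.4579 F2236
G1 X255.7314 Y94.8137
G1 X122.9852 Y94.8137
G1 X122.9852 Y110.4579
G0 X202.9369 Y46.6154
M3 S598
G1 X180.9107 Y81.2126 F2236
G1 X207.0082 Y112.8519
G1 X245.1635 Y97.8088
G1 X242.6473 Y56.8724
G1 X202.9369 Y46.6154
M5
G0 X0.0000 Y0.0000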